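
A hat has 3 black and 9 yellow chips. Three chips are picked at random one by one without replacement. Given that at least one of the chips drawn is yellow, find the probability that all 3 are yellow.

28/73

P(all 3 yellow) = C(9,3)/C(12,3) = 21/55; P(at least one yellow) = 1 − C(3,3)/C(12,3) = 219/220.
Since 'all 3 yellow' ⊆ 'at least one yellow', P(all 3 | at least one) = 21/55 / 219/220 = 28/73 ≈ 0.3836.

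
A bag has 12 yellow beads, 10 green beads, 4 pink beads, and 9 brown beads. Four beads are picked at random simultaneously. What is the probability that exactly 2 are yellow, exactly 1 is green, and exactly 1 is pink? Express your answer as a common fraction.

Unordered draws without replacement: count favorable combinations over C(35,4).
Favorable = C(12,2) · C(10,1) · C(4,1) · C(9,0) = 2640; total = C(35,4) = 52360.
P = 2640/52360 = 6/119 ≈ 0.0504.

6/119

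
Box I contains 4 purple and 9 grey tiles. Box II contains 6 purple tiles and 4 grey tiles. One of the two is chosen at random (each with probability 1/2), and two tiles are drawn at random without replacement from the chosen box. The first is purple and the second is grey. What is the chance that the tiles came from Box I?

45/97

P(E | Box I) = 3/13; P(E | Box II) = 4/15.
P(E) = 1/2·3/13 + 1/2·4/15 = 97/390.
By Bayes' rule, P(Box I | E) = 3/26 / 97/390 = 45/97 ≈ 0.4639.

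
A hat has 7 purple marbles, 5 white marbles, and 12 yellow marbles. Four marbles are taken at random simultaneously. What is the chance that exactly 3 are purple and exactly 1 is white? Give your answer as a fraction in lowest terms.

25/1518

Unordered draws without replacement: count favorable combinations over C(24,4).
Favorable = C(7,3) · C(5,1) · C(12,0) = 175; total = C(24,4) = 10626.
P = 175/10626 = 25/1518 ≈ 0.0165.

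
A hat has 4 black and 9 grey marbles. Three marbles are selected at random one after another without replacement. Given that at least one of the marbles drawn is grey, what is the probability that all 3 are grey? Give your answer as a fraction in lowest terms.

14/47

P(all 3 grey) = C(9,3)/C(13,3) = 42/143; P(at least one grey) = 1 − C(4,3)/C(13,3) = 141/143.
Since 'all 3 grey' ⊆ 'at least one grey', P(all 3 | at least one) = 42/143 / 141/143 = 14/47 ≈ 0.2979.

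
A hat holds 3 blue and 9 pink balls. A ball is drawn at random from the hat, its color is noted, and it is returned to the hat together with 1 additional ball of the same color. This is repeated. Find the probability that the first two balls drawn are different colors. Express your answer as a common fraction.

Either blue then pink, or pink then blue; after the first draw the total is 13.
P = (3/12)·(9/13) + (9/12)·(3/13) = 9/26 ≈ 0.3462.

9/26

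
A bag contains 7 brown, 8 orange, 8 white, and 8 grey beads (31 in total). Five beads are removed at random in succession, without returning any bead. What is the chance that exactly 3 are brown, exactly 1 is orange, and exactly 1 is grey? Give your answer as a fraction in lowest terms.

320/24273

Unordered draws without replacement: count favorable combinations over C(31,5).
Favorable = C(7,3) · C(8,1) · C(8,0) · C(8,1) = 2240; total = C(31,5) = 169911.
P = 2240/169911 = 320/24273 ≈ 0.0132.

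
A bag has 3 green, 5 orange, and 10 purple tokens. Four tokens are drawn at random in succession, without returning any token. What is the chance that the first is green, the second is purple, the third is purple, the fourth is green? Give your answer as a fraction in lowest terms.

Multiply the conditional probability of each draw in order, without replacement, so each draw removes one from its color and from the total.
P = (3/18) · (10/17) · (9/16) · (2/15) = 1/136 ≈ 0.0074.

1/136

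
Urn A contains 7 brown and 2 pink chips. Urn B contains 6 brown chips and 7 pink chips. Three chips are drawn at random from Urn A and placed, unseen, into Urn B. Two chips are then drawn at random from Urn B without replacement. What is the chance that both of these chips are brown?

Condition on how many of the transferred chips are brown (from Urn A: 7 brown of 9; then Urn B has 16 total).
  1 brown: C(7,1)C(2,2)/C(9,3) = 1/12; then P = C(7,2)/C(16,2) = 7/40
  2 brown: C(7,2)C(2,1)/C(9,3) = 1/2; then P = C(8,2)/C(16,2) = 7/30
  3 brown: C(7,3)C(2,0)/C(9,3) = 5/12; then P = C(9,2)/C(16,2) = 3/10
P(both brown) = 41/160 ≈ 0.2562.

41/160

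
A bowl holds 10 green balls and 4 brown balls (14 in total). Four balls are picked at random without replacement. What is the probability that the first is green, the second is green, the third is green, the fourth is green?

Multiply the conditional probability of each draw in order, without replacement, so each draw removes one from its color and from the total.
P = (10/14) · (9/13) · (8/12) · (7/11) = 30/143 ≈ 0.2098.

30/143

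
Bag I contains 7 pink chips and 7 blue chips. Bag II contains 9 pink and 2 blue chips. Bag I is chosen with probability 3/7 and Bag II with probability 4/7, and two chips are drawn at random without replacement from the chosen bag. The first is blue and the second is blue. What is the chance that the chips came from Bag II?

52/547

P(E | Bag I) = 3/13; P(E | Bag II) = 1/55.
P(E) = 3/7·3/13 + 4/7·1/55 = 547/5005.
By Bayes' rule, P(Bag II | E) = 4/385 / 547/5005 = 52/547 ≈ 0.0951.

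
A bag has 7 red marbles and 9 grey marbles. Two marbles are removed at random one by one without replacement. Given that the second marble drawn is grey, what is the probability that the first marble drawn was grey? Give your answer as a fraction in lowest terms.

8/15

P(first=grey and the second marble drawn is grey) = (9/16)·(8/15) = 3/10.
P(the second marble drawn is grey) = Σ over first color = 21/80 + 3/10 = 9/16.
By Bayes, P(first=grey | the second marble drawn is grey) = 3/10 / 9/16 = 8/15 ≈ 0.5333.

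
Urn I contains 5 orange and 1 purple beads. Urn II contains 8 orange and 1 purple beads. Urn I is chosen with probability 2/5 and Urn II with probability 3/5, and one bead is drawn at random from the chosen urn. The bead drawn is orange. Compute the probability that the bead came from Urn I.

5/13

P(orange | Urn I) = 5/6; P(orange | Urn II) = 8/9.
P(orange) = 2/5·5/6 + 3/5·8/9 = 13/15.
By Bayes' rule, P(Urn I | orange) = 1/3 / 13/15 = 5/13 ≈ 0.3846.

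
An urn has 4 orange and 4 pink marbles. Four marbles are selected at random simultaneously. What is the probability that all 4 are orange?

Unordered draws without replacement: count favorable combinations over C(8,4).
Favorable = C(4,4) · C(4,0) = 1; total = C(8,4) = 70.
P = 1/70 = 1/70 ≈ 0.0143.

1/70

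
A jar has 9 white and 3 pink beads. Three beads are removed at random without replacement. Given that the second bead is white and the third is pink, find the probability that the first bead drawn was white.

P(first=white and the second bead is white and the third is pink) = (9/12)·(8/11)·(3/10) = 9/55.
P(E) = Σ over first color = 9/55 + 9/220 = 9/44.
By Bayes, P(first=white | E) = 9/55 / 9/44 = 4/5 ≈ 0.8000.

4/5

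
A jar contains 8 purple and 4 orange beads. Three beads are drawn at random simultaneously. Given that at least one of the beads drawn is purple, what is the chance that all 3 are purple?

7/27

P(all 3 purple) = C(8,3)/C(12,3) = 14/55; P(at least one purple) = 1 − C(4,3)/C(12,3) = 54/55.
Since 'all 3 purple' ⊆ 'at least one purple', P(all 3 | at least one) = 14/55 / 54/55 = 7/27 ≈ 0.2593.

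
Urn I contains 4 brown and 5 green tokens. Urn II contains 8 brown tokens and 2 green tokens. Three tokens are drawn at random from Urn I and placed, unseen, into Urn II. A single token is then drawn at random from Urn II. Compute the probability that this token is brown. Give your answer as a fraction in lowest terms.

28/39

Condition on how many of the transferred tokens are brown (from Urn I: 4 brown of 9; then Urn II has 13 total).
  0 brown: C(4,0)C(5,3)/C(9,3) = 5/42; then P = 8/13
  1 brown: C(4,1)C(5,2)/C(9,3) = 10/21; then P = 9/13
  2 brown: C(4,2)C(5,1)/C(9,3) = 5/14; then P = 10/13
  3 brown: C(4,3)C(5,0)/C(9,3) = 1/21; then P = 11/13
P(brown from Urn II) = 28/39 ≈ 0.7179.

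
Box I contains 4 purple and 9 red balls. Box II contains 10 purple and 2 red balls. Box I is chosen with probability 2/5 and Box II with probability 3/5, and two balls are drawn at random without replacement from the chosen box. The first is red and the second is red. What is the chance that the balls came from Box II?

P(E | Box I) = 6/13; P(E | Box II) = 1/66.
P(E) = 2/5·6/13 + 3/5·1/66 = 277/1430.
By Bayes' rule, P(Box II | E) = 1/110 / 277/1430 = 13/277 ≈ 0.0469.

13/277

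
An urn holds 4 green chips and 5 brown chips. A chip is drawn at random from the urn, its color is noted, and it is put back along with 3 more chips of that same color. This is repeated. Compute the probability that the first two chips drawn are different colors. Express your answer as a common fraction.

Either green then brown, or brown then green; after the first draw the total is 12.
P = (4/9)·(5/12) + (5/9)·(4/12) = 10/27 ≈ 0.3704.

10/27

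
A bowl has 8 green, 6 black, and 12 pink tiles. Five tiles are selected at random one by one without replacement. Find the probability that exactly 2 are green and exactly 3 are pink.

Unordered draws without replacement: count favorable combinations over C(26,5).
Favorable = C(8,2) · C(6,0) · C(12,3) = 6160; total = C(26,5) = 65780.
P = 6160/65780 = 28/299 ≈ 0.0936.

28/299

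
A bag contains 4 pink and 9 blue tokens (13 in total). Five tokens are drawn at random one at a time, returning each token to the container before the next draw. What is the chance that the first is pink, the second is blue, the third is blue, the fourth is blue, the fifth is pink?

Multiply the conditional probability of each draw in order, with replacement (the composition resets each draw).
P = (4/13) · (9/13) · (9/13) · (9/13) · (4/13) = 11664/371293 ≈ 0.0314.

11664/371293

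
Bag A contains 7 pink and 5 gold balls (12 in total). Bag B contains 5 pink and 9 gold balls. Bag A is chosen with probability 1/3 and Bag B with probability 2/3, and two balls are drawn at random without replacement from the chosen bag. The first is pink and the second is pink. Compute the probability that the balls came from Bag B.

P(E | Bag A) = 7/22; P(E | Bag B) = 10/91.
P(E) = 1/3·7/22 + 2/3·10/91 = 359/2002.
By Bayes' rule, P(Bag B | E) = 20/273 / 359/2002 = 440/1077 ≈ 0.4085.

440/1077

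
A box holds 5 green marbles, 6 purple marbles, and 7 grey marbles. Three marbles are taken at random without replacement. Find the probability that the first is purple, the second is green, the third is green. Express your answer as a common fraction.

Multiply the conditional probability of each draw in order, without replacement, so each draw removes one from its color and from the total.
P = (6/18) · (5/17) · (4/16) = 5/204 ≈ 0.0245.

5/204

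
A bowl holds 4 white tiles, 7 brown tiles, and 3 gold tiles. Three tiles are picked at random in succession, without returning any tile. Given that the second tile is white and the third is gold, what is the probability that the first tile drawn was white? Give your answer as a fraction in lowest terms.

P(first=white and the second tile is white and the third is gold) = (4/14)·(3/13)·(3/12) = 3/182.
P(E) = Σ over first color = 3/182 + 1/26 + 1/91 = 6/91.
By Bayes, P(first=white | E) = 3/182 / 6/91 = 1/4 ≈ 0.2500.

1/4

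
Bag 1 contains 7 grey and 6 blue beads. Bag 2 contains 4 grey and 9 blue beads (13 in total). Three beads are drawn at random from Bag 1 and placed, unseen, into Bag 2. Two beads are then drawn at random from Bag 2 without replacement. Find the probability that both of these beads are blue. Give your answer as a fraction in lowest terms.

Condition on how many of the transferred beads are blue (from Bag 1: 6 blue of 13; then Bag 2 has 16 total).
  0 blue: C(6,0)C(7,3)/C(13,3) = 35/286; then P = C(9,2)/C(16,2) = 3/10
  1 blue: C(6,1)C(7,2)/C(13,3) = 63/143; then P = C(10,2)/C(16,2) = 3/8
  2 blue: C(6,2)C(7,1)/C(13,3) = 105/286; then P = C(11,2)/C(16,2) = 11/24
  3 blue: C(6,3)C(7,0)/C(13,3) = 10/143; then P = C(12,2)/C(16,2) = 11/20
P(both blue) = 85/208 ≈ 0.4087.

85/208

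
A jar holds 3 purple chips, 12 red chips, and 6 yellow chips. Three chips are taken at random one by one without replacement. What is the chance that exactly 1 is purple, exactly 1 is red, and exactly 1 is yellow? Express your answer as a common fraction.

108/665

Unordered draws without replacement: count favorable combinations over C(21,3).
Favorable = C(3,1) · C(12,1) · C(6,1) = 216; total = C(21,3) = 1330.
P = 216/1330 = 108/665 ≈ 0.1624.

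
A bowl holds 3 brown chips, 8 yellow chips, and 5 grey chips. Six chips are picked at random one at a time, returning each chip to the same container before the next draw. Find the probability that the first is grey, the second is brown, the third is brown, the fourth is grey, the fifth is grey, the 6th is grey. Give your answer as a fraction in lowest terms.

5625/16777216

Multiply the conditional probability of each draw in order, with replacement (the composition resets each draw).
P = (5/16) · (3/16) · (3/16) · (5/16) · (5/16) · (5/16) = 5625/16777216 ≈ 0.0003.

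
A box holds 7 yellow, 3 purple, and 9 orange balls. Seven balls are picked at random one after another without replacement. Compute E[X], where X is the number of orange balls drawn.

63/19

By linearity of expectation, E[X] = Σ P(draw i is orange); by symmetry each draw (even without replacement) has P(orange) = 9/19.
E[X] = 7 · 9/19 = 63/19 ≈ 3.3158.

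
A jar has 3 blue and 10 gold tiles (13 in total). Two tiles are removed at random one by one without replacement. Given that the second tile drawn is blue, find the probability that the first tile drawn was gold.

P(first=gold and the second tile drawn is blue) = (10/13)·(3/12) = 5/26.
P(the second tile drawn is blue) = Σ over first color = 1/26 + 5/26 = 3/13.
By Bayes, P(first=gold | the second tile drawn is blue) = 5/26 / 3/13 = 5/6 ≈ 0.8333.

5/6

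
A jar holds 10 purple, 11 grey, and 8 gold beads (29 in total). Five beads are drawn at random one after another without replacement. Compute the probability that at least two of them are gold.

Sum the hypergeometric tail for j = 2,…,5 gold beads.
Favorable = C(8,2)·C(21,3) + C(8,3)·C(21,2) + C(8,4)·C(21,1) + C(8,5)·C(21,0) = 50526; total = C(29,5) = 118755.
P = 50526/118755 = 802/1885 ≈ 0.4255.

802/1885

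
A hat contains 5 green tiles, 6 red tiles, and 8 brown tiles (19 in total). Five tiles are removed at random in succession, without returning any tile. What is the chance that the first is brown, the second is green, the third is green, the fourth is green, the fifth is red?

Multiply the conditional probability of each draw in order, without replacement, so each draw removes one from its color and from the total.
P = (8/19) · (5/18) · (4/17) · (3/16) · (6/15) = 2/969 ≈ 0.0021.

2/969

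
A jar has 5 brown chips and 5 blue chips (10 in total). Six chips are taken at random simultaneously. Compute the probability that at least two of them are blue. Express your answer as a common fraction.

Sum the hypergeometric tail for j = 2,…,5 blue chips.
Favorable = C(5,2)·C(5,4) + C(5,3)·C(5,3) + C(5,4)·C(5,2) + C(5,5)·C(5,1) = 205; total = C(10,6) = 210.
P = 205/210 = 41/42 ≈ 0.9762.

41/42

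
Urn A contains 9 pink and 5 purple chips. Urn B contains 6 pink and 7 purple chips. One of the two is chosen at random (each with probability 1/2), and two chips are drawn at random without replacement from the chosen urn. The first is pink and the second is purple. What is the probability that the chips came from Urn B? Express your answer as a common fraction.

49/94

P(E | Urn A) = 45/182; P(E | Urn B) = 7/26.
P(E) = 1/2·45/182 + 1/2·7/26 = 47/182.
By Bayes' rule, P(Urn B | E) = 7/52 / 47/182 = 49/94 ≈ 0.5213.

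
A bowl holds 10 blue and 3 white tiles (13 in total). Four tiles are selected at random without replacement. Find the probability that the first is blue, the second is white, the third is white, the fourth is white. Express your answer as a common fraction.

Multiply the conditional probability of each draw in order, without replacement, so each draw removes one from its color and from the total.
P = (10/13) · (3/12) · (2/11) · (1/10) = 1/286 ≈ 0.0035.

1/286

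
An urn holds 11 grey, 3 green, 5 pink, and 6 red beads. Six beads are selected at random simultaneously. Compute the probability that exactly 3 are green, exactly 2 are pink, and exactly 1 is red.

3/8855

Unordered draws without replacement: count favorable combinations over C(25,6).
Favorable = C(11,0) · C(3,3) · C(5,2) · C(6,1) = 60; total = C(25,6) = 177100.
P = 60/177100 = 3/8855 ≈ 0.0003.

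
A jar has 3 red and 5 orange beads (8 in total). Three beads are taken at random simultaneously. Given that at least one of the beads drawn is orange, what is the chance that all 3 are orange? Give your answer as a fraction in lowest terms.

2/11

P(all 3 orange) = C(5,3)/C(8,3) = 5/28; P(at least one orange) = 1 − C(3,3)/C(8,3) = 55/56.
Since 'all 3 orange' ⊆ 'at least one orange', P(all 3 | at least one) = 5/28 / 55/56 = 2/11 ≈ 0.1818.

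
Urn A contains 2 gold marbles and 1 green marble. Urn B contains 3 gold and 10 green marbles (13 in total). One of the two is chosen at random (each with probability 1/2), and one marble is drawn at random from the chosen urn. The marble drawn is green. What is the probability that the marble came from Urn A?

P(green | Urn A) = 1/3; P(green | Urn B) = 10/13.
P(green) = 1/2·1/3 + 1/2·10/13 = 43/78.
By Bayes' rule, P(Urn A | green) = 1/6 / 43/78 = 13/43 ≈ 0.3023.

13/43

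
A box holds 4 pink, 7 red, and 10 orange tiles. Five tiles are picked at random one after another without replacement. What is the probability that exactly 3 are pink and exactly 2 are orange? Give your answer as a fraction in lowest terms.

20/2261

Unordered draws without replacement: count favorable combinations over C(21,5).
Favorable = C(4,3) · C(7,0) · C(10,2) = 180; total = C(21,5) = 20349.
P = 180/20349 = 20/2261 ≈ 0.0088.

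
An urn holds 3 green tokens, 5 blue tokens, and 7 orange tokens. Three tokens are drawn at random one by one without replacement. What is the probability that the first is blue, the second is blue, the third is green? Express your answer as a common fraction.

Multiply the conditional probability of each draw in order, without replacement, so each draw removes one from its color and from the total.
P = (5/15) · (4/14) · (3/13) = 2/91 ≈ 0.0220.

2/91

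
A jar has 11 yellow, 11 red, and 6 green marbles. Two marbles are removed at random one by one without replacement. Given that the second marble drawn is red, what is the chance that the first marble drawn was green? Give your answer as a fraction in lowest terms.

P(first=green and the second marble drawn is red) = (6/28)·(11/27) = 11/126.
P(the second marble drawn is red) = Σ over first color = 121/756 + 55/378 + 11/126 = 11/28.
By Bayes, P(first=green | the second marble drawn is red) = 11/126 / 11/28 = 2/9 ≈ 0.2222.

2/9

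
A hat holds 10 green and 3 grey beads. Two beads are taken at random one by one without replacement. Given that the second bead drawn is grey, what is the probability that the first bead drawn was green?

P(first=green and the second bead drawn is grey) = (10/13)·(3/12) = 5/26.
P(the second bead drawn is grey) = Σ over first color = 5/26 + 1/26 = 3/13.
By Bayes, P(first=green | the second bead drawn is grey) = 5/26 / 3/13 = 5/6 ≈ 0.8333.

5/6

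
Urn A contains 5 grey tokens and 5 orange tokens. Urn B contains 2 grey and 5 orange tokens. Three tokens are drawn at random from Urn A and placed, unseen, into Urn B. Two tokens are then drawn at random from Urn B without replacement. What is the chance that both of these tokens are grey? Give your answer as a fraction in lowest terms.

Condition on how many of the transferred tokens are grey (from Urn A: 5 grey of 10; then Urn B has 10 total).
  0 grey: C(5,0)C(5,3)/C(10,3) = 1/12; then P = C(2,2)/C(10,2) = 1/45
  1 grey: C(5,1)C(5,2)/C(10,3) = 5/12; then P = C(3,2)/C(10,2) = 1/15
  2 grey: C(5,2)C(5,1)/C(10,3) = 5/12; then P = C(4,2)/C(10,2) = 2/15
  3 grey: C(5,3)C(5,0)/C(10,3) = 1/12; then P = C(5,2)/C(10,2) = 2/9
P(both grey) = 14/135 ≈ 0.1037.

14/135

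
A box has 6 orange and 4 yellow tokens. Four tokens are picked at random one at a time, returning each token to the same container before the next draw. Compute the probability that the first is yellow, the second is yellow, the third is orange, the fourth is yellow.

Multiply the conditional probability of each draw in order, with replacement (the composition resets each draw).
P = (4/10) · (4/10) · (6/10) · (4/10) = 24/625 ≈ 0.0384.

24/625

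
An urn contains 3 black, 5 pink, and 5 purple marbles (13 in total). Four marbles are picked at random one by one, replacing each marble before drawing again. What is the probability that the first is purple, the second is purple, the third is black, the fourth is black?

225/28561

Multiply the conditional probability of each draw in order, with replacement (the composition resets each draw).
P = (5/13) · (5/13) · (3/13) · (3/13) = 225/28561 ≈ 0.0079.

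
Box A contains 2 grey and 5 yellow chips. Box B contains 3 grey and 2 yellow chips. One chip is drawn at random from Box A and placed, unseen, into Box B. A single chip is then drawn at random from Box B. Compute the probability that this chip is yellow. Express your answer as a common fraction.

19/42

Condition on how many of the transferred chips are yellow (from Box A: 5 yellow of 7; then Box B has 6 total).
  0 yellow: C(5,0)C(2,1)/C(7,1) = 2/7; then P = 2/6
  1 yellow: C(5,1)C(2,0)/C(7,1) = 5/7; then P = 3/6
P(yellow from Box B) = 19/42 ≈ 0.4524.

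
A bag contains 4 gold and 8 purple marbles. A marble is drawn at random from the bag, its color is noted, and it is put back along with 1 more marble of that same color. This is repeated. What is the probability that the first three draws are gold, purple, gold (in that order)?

20/273

Track the composition after each reinforcement of +1.
P = (4/12) · (8/13) · (5/14) = 20/273 ≈ 0.0733.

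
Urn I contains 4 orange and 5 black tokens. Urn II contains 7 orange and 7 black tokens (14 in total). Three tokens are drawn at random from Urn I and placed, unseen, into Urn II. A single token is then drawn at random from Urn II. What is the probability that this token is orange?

25/51

Condition on how many of the transferred tokens are orange (from Urn I: 4 orange of 9; then Urn II has 17 total).
  0 orange: C(4,0)C(5,3)/C(9,3) = 5/42; then P = 7/17
  1 orange: C(4,1)C(5,2)/C(9,3) = 10/21; then P = 8/17
  2 orange: C(4,2)C(5,1)/C(9,3) = 5/14; then P = 9/17
  3 orange: C(4,3)C(5,0)/C(9,3) = 1/21; then P = 10/17
P(orange from Urn II) = 25/51 ≈ 0.4902.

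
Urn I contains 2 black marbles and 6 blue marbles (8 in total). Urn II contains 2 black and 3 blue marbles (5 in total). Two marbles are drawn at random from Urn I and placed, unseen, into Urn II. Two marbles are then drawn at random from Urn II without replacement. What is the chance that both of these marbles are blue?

75/196

Condition on how many of the transferred marbles are blue (from Urn I: 6 blue of 8; then Urn II has 7 total).
  0 blue: C(6,0)C(2,2)/C(8,2) = 1/28; then P = C(3,2)/C(7,2) = 1/7
  1 blue: C(6,1)C(2,1)/C(8,2) = 3/7; then P = C(4,2)/C(7,2) = 2/7
  2 blue: C(6,2)C(2,0)/C(8,2) = 15/28; then P = C(5,2)/C(7,2) = 10/21
P(both blue) = 75/196 ≈ 0.3827.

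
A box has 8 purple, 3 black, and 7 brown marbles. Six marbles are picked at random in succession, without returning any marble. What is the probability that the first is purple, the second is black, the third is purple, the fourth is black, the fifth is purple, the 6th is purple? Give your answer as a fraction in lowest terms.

1/1326

Multiply the conditional probability of each draw in order, without replacement, so each draw removes one from its color and from the total.
P = (8/18) · (3/17) · (7/16) · (2/15) · (6/14) · (5/13) = 1/1326 ≈ 0.0008.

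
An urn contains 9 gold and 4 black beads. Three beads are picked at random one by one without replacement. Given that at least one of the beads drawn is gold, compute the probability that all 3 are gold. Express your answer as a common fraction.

P(all 3 gold) = C(9,3)/C(13,3) = 42/143; P(at least one gold) = 1 − C(4,3)/C(13,3) = 141/143.
Since 'all 3 gold' ⊆ 'at least one gold', P(all 3 | at least one) = 42/143 / 141/143 = 14/47 ≈ 0.2979.

14/47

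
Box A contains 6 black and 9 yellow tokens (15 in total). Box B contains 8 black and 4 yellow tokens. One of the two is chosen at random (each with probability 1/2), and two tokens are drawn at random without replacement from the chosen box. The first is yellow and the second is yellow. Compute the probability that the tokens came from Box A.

132/167

P(E | Box A) = 12/35; P(E | Box B) = 1/11.
P(E) = 1/2·12/35 + 1/2·1/11 = 167/770.
By Bayes' rule, P(Box A | E) = 6/35 / 167/770 = 132/167 ≈ 0.7904.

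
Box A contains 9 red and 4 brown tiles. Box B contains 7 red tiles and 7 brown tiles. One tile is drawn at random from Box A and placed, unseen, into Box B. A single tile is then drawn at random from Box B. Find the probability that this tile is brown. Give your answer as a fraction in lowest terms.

Condition on how many of the transferred tiles are brown (from Box A: 4 brown of 13; then Box B has 15 total).
  0 brown: C(4,0)C(9,1)/C(13,1) = 9/13; then P = 7/15
  1 brown: C(4,1)C(9,0)/C(13,1) = 4/13; then P = 8/15
P(brown from Box B) = 19/39 ≈ 0.4872.

19/39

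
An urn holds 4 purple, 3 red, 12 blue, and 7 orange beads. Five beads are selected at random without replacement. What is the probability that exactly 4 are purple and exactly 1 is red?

Unordered draws without replacement: count favorable combinations over C(26,5).
Favorable = C(4,4) · C(3,1) · C(12,0) · C(7,0) = 3; total = C(26,5) = 65780.
P = 3/65780 = 3/65780 ≈ 0.0000.

3/65780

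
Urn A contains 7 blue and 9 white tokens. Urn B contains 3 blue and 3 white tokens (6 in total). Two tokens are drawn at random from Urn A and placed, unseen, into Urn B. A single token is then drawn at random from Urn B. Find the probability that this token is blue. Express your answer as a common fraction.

31/64

Condition on how many of the transferred tokens are blue (from Urn A: 7 blue of 16; then Urn B has 8 total).
  0 blue: C(7,0)C(9,2)/C(16,2) = 3/10; then P = 3/8
  1 blue: C(7,1)C(9,1)/C(16,2) = 21/40; then P = 4/8
  2 blue: C(7,2)C(9,0)/C(16,2) = 7/40; then P = 5/8
P(blue from Urn B) = 31/64 ≈ 0.4844.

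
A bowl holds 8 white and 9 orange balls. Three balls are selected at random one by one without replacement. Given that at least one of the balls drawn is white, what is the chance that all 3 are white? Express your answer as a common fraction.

P(all 3 white) = C(8,3)/C(17,3) = 7/85; P(at least one white) = 1 − C(9,3)/C(17,3) = 149/170.
Since 'all 3 white' ⊆ 'at least one white', P(all 3 | at least one) = 7/85 / 149/170 = 14/149 ≈ 0.0940.

14/149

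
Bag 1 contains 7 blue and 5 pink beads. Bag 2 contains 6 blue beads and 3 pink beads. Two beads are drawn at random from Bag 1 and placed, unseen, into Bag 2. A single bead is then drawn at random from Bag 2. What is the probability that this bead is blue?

43/66

Condition on how many of the transferred beads are blue (from Bag 1: 7 blue of 12; then Bag 2 has 11 total).
  0 blue: C(7,0)C(5,2)/C(12,2) = 5/33; then P = 6/11
  1 blue: C(7,1)C(5,1)/C(12,2) = 35/66; then P = 7/11
  2 blue: C(7,2)C(5,0)/C(12,2) = 7/22; then P = 8/11
P(blue from Bag 2) = 43/66 ≈ 0.6515.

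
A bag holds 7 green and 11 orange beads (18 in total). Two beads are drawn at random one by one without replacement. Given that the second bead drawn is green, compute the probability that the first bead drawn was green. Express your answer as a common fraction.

P(first=green and the second bead drawn is green) = (7/18)·(6/17) = 7/51.
P(the second bead drawn is green) = Σ over first color = 7/51 + 77/306 = 7/18.
By Bayes, P(first=green | the second bead drawn is green) = 7/51 / 7/18 = 6/17 ≈ 0.3529.

6/17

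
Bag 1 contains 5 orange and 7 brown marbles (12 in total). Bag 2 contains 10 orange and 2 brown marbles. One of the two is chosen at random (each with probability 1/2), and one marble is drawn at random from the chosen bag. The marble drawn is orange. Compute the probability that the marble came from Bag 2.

P(orange | Bag 1) = 5/12; P(orange | Bag 2) = 5/6.
P(orange) = 1/2·5/12 + 1/2·5/6 = 5/8.
By Bayes' rule, P(Bag 2 | orange) = 5/12 / 5/8 = 2/3 ≈ 0.6667.

2/3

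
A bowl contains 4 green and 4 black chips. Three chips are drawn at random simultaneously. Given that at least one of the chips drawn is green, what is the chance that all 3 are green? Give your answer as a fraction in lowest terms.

1/13

P(all 3 green) = C(4,3)/C(8,3) = 1/14; P(at least one green) = 1 − C(4,3)/C(8,3) = 13/14.
Since 'all 3 green' ⊆ 'at least one green', P(all 3 | at least one) = 1/14 / 13/14 = 1/13 ≈ 0.0769.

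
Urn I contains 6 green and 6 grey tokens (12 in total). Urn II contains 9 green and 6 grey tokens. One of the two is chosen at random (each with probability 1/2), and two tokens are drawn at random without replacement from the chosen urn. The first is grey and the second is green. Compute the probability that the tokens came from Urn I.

35/68

P(E | Urn I) = 3/11; P(E | Urn II) = 9/35.
P(E) = 1/2·3/11 + 1/2·9/35 = 102/385.
By Bayes' rule, P(Urn I | E) = 3/22 / 102/385 = 35/68 ≈ 0.5147.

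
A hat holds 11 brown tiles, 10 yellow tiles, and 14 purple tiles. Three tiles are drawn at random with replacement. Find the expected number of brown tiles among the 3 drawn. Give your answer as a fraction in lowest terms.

By linearity of expectation, E[X] = Σ P(draw i is brown); each independent draw has P(brown) = 11/35.
E[X] = 3 · 11/35 = 33/35 ≈ 0.9429.

33/35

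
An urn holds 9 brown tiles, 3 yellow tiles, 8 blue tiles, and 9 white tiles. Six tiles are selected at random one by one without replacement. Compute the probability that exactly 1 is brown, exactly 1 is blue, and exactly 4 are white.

36/1885

Unordered draws without replacement: count favorable combinations over C(29,6).
Favorable = C(9,1) · C(3,0) · C(8,1) · C(9,4) = 9072; total = C(29,6) = 475020.
P = 9072/475020 = 36/1885 ≈ 0.0191.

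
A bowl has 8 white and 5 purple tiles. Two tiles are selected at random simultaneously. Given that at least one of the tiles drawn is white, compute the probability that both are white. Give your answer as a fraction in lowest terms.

P(both white) = C(8,2)/C(13,2) = 14/39; P(at least one white) = 1 − C(5,2)/C(13,2) = 34/39.
Since 'both white' ⊆ 'at least one white', P(both | at least one) = 14/39 / 34/39 = 7/17 ≈ 0.4118.

7/17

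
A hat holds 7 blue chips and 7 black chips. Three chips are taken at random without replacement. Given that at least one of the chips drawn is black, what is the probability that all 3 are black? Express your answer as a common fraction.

5/47

P(all 3 black) = C(7,3)/C(14,3) = 5/52; P(at least one black) = 1 − C(7,3)/C(14,3) = 47/52.
Since 'all 3 black' ⊆ 'at least one black', P(all 3 | at least one) = 5/52 / 47/52 = 5/47 ≈ 0.1064.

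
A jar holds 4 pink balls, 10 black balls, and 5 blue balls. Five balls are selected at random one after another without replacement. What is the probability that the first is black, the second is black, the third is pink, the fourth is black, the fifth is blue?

Multiply the conditional probability of each draw in order, without replacement, so each draw removes one from its color and from the total.
P = (10/19) · (9/18) · (4/17) · (8/16) · (5/15) = 10/969 ≈ 0.0103.

10/969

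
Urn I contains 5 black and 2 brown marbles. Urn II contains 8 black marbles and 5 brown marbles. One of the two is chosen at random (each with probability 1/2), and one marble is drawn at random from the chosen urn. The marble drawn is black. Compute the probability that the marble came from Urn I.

65/121

P(black | Urn I) = 5/7; P(black | Urn II) = 8/13.
P(black) = 1/2·5/7 + 1/2·8/13 = 121/182.
By Bayes' rule, P(Urn I | black) = 5/14 / 121/182 = 65/121 ≈ 0.5372.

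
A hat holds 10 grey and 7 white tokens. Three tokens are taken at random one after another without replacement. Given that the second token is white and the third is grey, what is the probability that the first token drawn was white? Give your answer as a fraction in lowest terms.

P(first=white and the second token is white and the third is grey) = (7/17)·(6/16)·(10/15) = 7/68.
P(E) = Σ over first color = 21/136 + 7/68 = 35/136.
By Bayes, P(first=white | E) = 7/68 / 35/136 = 2/5 ≈ 0.4000.

2/5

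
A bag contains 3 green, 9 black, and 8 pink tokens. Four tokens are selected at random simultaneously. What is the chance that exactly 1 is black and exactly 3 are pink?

168/1615

Unordered draws without replacement: count favorable combinations over C(20,4).
Favorable = C(3,0) · C(9,1) · C(8,3) = 504; total = C(20,4) = 4845.
P = 504/4845 = 168/1615 ≈ 0.1040.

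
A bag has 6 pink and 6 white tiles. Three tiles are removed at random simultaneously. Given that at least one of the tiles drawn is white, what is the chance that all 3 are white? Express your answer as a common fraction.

P(all 3 white) = C(6,3)/C(12,3) = 1/11; P(at least one white) = 1 − C(6,3)/C(12,3) = 10/11.
Since 'all 3 white' ⊆ 'at least one white', P(all 3 | at least one) = 1/11 / 10/11 = 1/10 ≈ 0.1000.

1/10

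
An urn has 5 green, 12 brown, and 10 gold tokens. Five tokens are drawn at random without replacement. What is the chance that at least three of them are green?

Sum the hypergeometric tail for j = 3,…,5 green tokens.
Favorable = C(5,3)·C(22,2) + C(5,4)·C(22,1) + C(5,5)·C(22,0) = 2421; total = C(27,5) = 80730.
P = 2421/80730 = 269/8970 ≈ 0.0300.

269/8970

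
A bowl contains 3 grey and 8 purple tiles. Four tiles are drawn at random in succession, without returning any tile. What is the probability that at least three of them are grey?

Sum the hypergeometric tail for j = 3,…,3 grey tiles.
Favorable = C(3,3)·C(8,1) = 8; total = C(11,4) = 330.
P = 8/330 = 4/165 ≈ 0.0242.

4/165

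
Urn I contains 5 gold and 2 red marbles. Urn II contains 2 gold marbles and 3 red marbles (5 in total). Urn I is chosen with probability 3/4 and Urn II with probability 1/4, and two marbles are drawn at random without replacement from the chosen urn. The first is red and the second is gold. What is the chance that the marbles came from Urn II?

P(E | Urn I) = 5/21; P(E | Urn II) = 3/10.
P(E) = 3/4·5/21 + 1/4·3/10 = 71/280.
By Bayes' rule, P(Urn II | E) = 3/40 / 71/280 = 21/71 ≈ 0.2958.

21/71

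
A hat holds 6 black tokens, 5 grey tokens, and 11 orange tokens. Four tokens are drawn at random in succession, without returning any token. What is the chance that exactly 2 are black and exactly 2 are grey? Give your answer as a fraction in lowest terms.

30/1463

Unordered draws without replacement: count favorable combinations over C(22,4).
Favorable = C(6,2) · C(5,2) · C(11,0) = 150; total = C(22,4) = 7315.
P = 150/7315 = 30/1463 ≈ 0.0205.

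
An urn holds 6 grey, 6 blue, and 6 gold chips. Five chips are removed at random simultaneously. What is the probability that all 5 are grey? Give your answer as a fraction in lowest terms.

1/1428

Unordered draws without replacement: count favorable combinations over C(18,5).
Favorable = C(6,5) · C(6,0) · C(6,0) = 6; total = C(18,5) = 8568.
P = 6/8568 = 1/1428 ≈ 0.0007.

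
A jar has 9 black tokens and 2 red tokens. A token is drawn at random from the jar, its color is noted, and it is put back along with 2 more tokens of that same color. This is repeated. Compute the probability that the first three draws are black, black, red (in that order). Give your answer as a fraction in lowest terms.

6/65

Track the composition after each reinforcement of +2.
P = (9/11) · (11/13) · (2/15) = 6/65 ≈ 0.0923.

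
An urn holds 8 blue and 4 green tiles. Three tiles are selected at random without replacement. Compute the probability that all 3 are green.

Multiply the conditional probability of each draw in order, without replacement, so each draw removes one from its color and from the total.
P = (4/12) · (3/11) · (2/10) = 1/55 ≈ 0.0182.

1/55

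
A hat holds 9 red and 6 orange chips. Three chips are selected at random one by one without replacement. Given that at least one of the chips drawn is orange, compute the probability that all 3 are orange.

20/371

P(all 3 orange) = C(6,3)/C(15,3) = 4/91; P(at least one orange) = 1 − C(9,3)/C(15,3) = 53/65.
Since 'all 3 orange' ⊆ 'at least one orange', P(all 3 | at least one) = 4/91 / 53/65 = 20/371 ≈ 0.0539.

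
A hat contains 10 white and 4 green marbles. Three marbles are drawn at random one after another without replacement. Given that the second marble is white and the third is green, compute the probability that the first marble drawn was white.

3/4

P(first=white and the second marble is white and the third is green) = (10/14)·(9/13)·(4/12) = 15/91.
P(E) = Σ over first color = 15/91 + 5/91 = 20/91.
By Bayes, P(first=white | E) = 15/91 / 20/91 = 3/4 ≈ 0.7500.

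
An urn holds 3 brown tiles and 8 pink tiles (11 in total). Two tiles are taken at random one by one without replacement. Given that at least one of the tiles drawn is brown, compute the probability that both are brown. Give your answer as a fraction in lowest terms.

P(both brown) = C(3,2)/C(11,2) = 3/55; P(at least one brown) = 1 − C(8,2)/C(11,2) = 27/55.
Since 'both brown' ⊆ 'at least one brown', P(both | at least one) = 3/55 / 27/55 = 1/9 ≈ 0.1111.

1/9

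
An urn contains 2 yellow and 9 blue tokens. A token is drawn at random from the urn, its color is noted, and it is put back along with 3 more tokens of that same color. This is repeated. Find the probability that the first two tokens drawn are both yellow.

After a yellow draw the urn holds 5 yellow out of 14.
P = (2/11)·(5/14) = 5/77 ≈ 0.0649.

5/77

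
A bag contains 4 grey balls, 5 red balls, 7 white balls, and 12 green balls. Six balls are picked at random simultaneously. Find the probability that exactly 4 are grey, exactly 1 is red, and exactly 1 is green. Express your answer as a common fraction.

1/6279

Unordered draws without replacement: count favorable combinations over C(28,6).
Favorable = C(4,4) · C(5,1) · C(7,0) · C(12,1) = 60; total = C(28,6) = 376740.
P = 60/376740 = 1/6279 ≈ 0.0002.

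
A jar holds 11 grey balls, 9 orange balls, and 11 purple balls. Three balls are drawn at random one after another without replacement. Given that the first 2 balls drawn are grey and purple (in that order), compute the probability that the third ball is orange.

After removing 1 grey, 1 purple, the jar has 9 orange out of 29 remaining.
P(third is orange | given) = 9/29 ≈ 0.3103.

9/29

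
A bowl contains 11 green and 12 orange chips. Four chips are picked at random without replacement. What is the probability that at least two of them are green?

108/161

Sum the hypergeometric tail for j = 2,…,4 green chips.
Favorable = C(11,2)·C(12,2) + C(11,3)·C(12,1) + C(11,4)·C(12,0) = 5940; total = C(23,4) = 8855.
P = 5940/8855 = 108/161 ≈ 0.6708.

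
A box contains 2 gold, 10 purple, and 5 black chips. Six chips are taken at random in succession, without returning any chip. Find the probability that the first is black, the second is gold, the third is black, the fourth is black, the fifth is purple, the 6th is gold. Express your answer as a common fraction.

Multiply the conditional probability of each draw in order, without replacement, so each draw removes one from its color and from the total.
P = (5/17) · (2/16) · (4/15) · (3/14) · (10/13) · (1/12) = 5/37128 ≈ 0.0001.

5/37128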